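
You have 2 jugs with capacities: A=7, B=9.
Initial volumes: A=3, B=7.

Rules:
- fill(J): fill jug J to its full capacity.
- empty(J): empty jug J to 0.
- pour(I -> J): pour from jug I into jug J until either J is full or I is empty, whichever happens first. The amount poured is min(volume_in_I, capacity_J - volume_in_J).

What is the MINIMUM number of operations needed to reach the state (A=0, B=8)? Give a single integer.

BFS from (A=3, B=7). One shortest path:
  1. pour(A -> B) -> (A=1 B=9)
  2. empty(B) -> (A=1 B=0)
  3. pour(A -> B) -> (A=0 B=1)
  4. fill(A) -> (A=7 B=1)
  5. pour(A -> B) -> (A=0 B=8)
Reached target in 5 moves.

Answer: 5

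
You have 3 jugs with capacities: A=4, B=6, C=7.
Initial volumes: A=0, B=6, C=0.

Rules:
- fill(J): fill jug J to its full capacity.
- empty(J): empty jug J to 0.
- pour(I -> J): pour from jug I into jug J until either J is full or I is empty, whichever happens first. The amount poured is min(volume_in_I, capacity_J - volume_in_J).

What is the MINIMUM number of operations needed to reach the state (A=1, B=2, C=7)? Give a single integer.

BFS from (A=0, B=6, C=0). One shortest path:
  1. fill(A) -> (A=4 B=6 C=0)
  2. pour(A -> C) -> (A=0 B=6 C=4)
  3. pour(B -> A) -> (A=4 B=2 C=4)
  4. pour(A -> C) -> (A=1 B=2 C=7)
Reached target in 4 moves.

Answer: 4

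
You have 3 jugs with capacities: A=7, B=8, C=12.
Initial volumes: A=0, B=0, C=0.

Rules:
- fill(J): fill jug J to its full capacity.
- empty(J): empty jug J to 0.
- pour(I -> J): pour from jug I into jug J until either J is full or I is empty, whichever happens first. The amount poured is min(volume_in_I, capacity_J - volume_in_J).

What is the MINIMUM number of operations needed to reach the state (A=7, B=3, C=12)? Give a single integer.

BFS from (A=0, B=0, C=0). One shortest path:
  1. fill(A) -> (A=7 B=0 C=0)
  2. fill(B) -> (A=7 B=8 C=0)
  3. pour(A -> C) -> (A=0 B=8 C=7)
  4. fill(A) -> (A=7 B=8 C=7)
  5. pour(B -> C) -> (A=7 B=3 C=12)
Reached target in 5 moves.

Answer: 5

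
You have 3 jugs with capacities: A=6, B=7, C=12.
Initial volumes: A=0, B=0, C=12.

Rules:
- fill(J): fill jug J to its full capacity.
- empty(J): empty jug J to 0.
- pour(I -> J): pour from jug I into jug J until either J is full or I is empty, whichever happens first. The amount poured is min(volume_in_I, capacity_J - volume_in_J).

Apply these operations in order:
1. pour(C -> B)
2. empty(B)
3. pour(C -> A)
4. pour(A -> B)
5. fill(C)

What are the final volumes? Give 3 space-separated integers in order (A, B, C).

Step 1: pour(C -> B) -> (A=0 B=7 C=5)
Step 2: empty(B) -> (A=0 B=0 C=5)
Step 3: pour(C -> A) -> (A=5 B=0 C=0)
Step 4: pour(A -> B) -> (A=0 B=5 C=0)
Step 5: fill(C) -> (A=0 B=5 C=12)

Answer: 0 5 12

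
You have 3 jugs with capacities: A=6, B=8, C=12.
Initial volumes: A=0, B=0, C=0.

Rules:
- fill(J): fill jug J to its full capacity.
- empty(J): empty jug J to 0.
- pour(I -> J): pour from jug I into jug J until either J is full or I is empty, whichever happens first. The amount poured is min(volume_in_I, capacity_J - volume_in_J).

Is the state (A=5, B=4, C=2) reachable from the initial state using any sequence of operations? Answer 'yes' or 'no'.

Answer: no

Derivation:
BFS explored all 110 reachable states.
Reachable set includes: (0,0,0), (0,0,2), (0,0,4), (0,0,6), (0,0,8), (0,0,10), (0,0,12), (0,2,0), (0,2,2), (0,2,4), (0,2,6), (0,2,8) ...
Target (A=5, B=4, C=2) not in reachable set → no.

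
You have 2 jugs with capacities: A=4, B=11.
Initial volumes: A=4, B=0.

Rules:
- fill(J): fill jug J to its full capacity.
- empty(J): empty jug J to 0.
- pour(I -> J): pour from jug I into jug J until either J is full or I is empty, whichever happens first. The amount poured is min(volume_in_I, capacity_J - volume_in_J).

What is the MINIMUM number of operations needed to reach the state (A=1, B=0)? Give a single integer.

Answer: 6

Derivation:
BFS from (A=4, B=0). One shortest path:
  1. pour(A -> B) -> (A=0 B=4)
  2. fill(A) -> (A=4 B=4)
  3. pour(A -> B) -> (A=0 B=8)
  4. fill(A) -> (A=4 B=8)
  5. pour(A -> B) -> (A=1 B=11)
  6. empty(B) -> (A=1 B=0)
Reached target in 6 moves.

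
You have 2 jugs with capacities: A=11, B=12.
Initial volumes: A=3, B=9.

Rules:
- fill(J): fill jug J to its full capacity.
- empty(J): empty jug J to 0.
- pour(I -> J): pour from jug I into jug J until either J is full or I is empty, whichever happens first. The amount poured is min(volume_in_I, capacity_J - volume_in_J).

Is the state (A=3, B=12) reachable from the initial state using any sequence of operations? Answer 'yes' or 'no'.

Answer: yes

Derivation:
BFS from (A=3, B=9):
  1. fill(B) -> (A=3 B=12)
Target reached → yes.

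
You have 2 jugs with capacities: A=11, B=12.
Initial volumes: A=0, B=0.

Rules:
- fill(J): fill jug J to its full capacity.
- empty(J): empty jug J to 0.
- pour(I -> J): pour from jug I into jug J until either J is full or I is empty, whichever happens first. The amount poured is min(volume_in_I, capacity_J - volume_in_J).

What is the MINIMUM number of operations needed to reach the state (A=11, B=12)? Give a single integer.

BFS from (A=0, B=0). One shortest path:
  1. fill(A) -> (A=11 B=0)
  2. fill(B) -> (A=11 B=12)
Reached target in 2 moves.

Answer: 2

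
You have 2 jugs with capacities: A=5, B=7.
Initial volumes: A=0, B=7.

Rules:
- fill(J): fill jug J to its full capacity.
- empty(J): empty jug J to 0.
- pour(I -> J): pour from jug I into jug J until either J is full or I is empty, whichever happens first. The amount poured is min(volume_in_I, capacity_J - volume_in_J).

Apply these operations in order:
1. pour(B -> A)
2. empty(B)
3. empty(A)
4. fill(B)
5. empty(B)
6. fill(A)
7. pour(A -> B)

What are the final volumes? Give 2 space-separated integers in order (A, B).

Step 1: pour(B -> A) -> (A=5 B=2)
Step 2: empty(B) -> (A=5 B=0)
Step 3: empty(A) -> (A=0 B=0)
Step 4: fill(B) -> (A=0 B=7)
Step 5: empty(B) -> (A=0 B=0)
Step 6: fill(A) -> (A=5 B=0)
Step 7: pour(A -> B) -> (A=0 B=5)

Answer: 0 5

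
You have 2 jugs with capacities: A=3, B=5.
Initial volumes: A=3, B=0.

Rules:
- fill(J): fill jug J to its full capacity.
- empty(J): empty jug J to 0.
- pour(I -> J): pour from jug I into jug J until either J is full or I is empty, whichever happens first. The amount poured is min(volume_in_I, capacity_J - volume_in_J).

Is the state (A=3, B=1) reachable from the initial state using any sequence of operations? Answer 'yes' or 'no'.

BFS from (A=3, B=0):
  1. pour(A -> B) -> (A=0 B=3)
  2. fill(A) -> (A=3 B=3)
  3. pour(A -> B) -> (A=1 B=5)
  4. empty(B) -> (A=1 B=0)
  5. pour(A -> B) -> (A=0 B=1)
  6. fill(A) -> (A=3 B=1)
Target reached → yes.

Answer: yes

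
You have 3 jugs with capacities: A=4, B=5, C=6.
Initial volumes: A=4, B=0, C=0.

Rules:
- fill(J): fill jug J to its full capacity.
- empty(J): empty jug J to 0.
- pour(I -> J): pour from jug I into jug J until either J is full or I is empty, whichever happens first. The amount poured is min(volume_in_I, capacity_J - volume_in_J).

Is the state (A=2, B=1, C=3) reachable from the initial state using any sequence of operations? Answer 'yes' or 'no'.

Answer: no

Derivation:
BFS explored all 150 reachable states.
Reachable set includes: (0,0,0), (0,0,1), (0,0,2), (0,0,3), (0,0,4), (0,0,5), (0,0,6), (0,1,0), (0,1,1), (0,1,2), (0,1,3), (0,1,4) ...
Target (A=2, B=1, C=3) not in reachable set → no.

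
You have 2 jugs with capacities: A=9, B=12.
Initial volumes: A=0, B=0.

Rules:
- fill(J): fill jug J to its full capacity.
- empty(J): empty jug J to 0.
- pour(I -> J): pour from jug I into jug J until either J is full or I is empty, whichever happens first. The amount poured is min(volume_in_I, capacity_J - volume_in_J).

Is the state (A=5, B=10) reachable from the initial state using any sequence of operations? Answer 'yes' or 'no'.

Answer: no

Derivation:
BFS explored all 14 reachable states.
Reachable set includes: (0,0), (0,3), (0,6), (0,9), (0,12), (3,0), (3,12), (6,0), (6,12), (9,0), (9,3), (9,6) ...
Target (A=5, B=10) not in reachable set → no.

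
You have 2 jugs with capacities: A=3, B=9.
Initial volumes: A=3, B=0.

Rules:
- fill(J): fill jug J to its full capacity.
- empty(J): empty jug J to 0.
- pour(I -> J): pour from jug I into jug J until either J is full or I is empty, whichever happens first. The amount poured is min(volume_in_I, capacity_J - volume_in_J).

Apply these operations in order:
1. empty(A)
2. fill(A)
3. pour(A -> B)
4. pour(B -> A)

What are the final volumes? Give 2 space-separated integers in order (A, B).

Answer: 3 0

Derivation:
Step 1: empty(A) -> (A=0 B=0)
Step 2: fill(A) -> (A=3 B=0)
Step 3: pour(A -> B) -> (A=0 B=3)
Step 4: pour(B -> A) -> (A=3 B=0)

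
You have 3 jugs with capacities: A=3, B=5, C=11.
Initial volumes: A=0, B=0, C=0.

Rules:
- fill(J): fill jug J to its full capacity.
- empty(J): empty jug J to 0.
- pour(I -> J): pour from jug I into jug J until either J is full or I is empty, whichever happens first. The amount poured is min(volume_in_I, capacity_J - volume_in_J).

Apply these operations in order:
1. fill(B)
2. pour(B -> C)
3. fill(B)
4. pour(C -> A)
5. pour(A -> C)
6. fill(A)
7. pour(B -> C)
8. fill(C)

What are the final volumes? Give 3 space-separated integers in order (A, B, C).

Step 1: fill(B) -> (A=0 B=5 C=0)
Step 2: pour(B -> C) -> (A=0 B=0 C=5)
Step 3: fill(B) -> (A=0 B=5 C=5)
Step 4: pour(C -> A) -> (A=3 B=5 C=2)
Step 5: pour(A -> C) -> (A=0 B=5 C=5)
Step 6: fill(A) -> (A=3 B=5 C=5)
Step 7: pour(B -> C) -> (A=3 B=0 C=10)
Step 8: fill(C) -> (A=3 B=0 C=11)

Answer: 3 0 11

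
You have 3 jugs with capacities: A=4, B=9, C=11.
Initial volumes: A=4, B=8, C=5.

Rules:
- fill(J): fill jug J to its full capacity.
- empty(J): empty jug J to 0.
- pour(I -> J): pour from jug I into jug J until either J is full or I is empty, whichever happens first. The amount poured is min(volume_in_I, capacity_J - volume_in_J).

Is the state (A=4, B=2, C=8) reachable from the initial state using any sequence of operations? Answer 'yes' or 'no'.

Answer: yes

Derivation:
BFS from (A=4, B=8, C=5):
  1. pour(B -> C) -> (A=4 B=2 C=11)
  2. empty(C) -> (A=4 B=2 C=0)
  3. pour(A -> C) -> (A=0 B=2 C=4)
  4. fill(A) -> (A=4 B=2 C=4)
  5. pour(A -> C) -> (A=0 B=2 C=8)
  6. fill(A) -> (A=4 B=2 C=8)
Target reached → yes.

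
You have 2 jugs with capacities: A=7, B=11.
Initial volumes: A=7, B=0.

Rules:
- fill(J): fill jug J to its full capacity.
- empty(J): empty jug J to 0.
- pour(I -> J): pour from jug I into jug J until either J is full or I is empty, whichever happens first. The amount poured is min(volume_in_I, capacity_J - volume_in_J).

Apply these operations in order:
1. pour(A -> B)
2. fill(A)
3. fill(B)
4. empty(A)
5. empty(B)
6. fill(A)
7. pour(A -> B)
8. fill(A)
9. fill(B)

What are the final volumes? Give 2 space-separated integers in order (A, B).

Step 1: pour(A -> B) -> (A=0 B=7)
Step 2: fill(A) -> (A=7 B=7)
Step 3: fill(B) -> (A=7 B=11)
Step 4: empty(A) -> (A=0 B=11)
Step 5: empty(B) -> (A=0 B=0)
Step 6: fill(A) -> (A=7 B=0)
Step 7: pour(A -> B) -> (A=0 B=7)
Step 8: fill(A) -> (A=7 B=7)
Step 9: fill(B) -> (A=7 B=11)

Answer: 7 11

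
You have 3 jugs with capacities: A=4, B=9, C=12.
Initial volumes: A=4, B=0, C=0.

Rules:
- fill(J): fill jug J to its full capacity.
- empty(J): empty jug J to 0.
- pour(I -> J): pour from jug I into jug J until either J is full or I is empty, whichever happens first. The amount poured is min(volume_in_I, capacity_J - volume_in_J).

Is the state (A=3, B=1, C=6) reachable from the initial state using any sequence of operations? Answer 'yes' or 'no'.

Answer: no

Derivation:
BFS explored all 386 reachable states.
Reachable set includes: (0,0,0), (0,0,1), (0,0,2), (0,0,3), (0,0,4), (0,0,5), (0,0,6), (0,0,7), (0,0,8), (0,0,9), (0,0,10), (0,0,11) ...
Target (A=3, B=1, C=6) not in reachable set → no.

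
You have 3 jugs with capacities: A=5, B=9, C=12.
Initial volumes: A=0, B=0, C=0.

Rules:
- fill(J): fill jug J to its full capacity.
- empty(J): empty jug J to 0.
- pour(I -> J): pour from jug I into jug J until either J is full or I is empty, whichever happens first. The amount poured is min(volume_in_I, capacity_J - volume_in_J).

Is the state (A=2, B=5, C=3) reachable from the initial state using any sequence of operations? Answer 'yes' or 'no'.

Answer: no

Derivation:
BFS explored all 428 reachable states.
Reachable set includes: (0,0,0), (0,0,1), (0,0,2), (0,0,3), (0,0,4), (0,0,5), (0,0,6), (0,0,7), (0,0,8), (0,0,9), (0,0,10), (0,0,11) ...
Target (A=2, B=5, C=3) not in reachable set → no.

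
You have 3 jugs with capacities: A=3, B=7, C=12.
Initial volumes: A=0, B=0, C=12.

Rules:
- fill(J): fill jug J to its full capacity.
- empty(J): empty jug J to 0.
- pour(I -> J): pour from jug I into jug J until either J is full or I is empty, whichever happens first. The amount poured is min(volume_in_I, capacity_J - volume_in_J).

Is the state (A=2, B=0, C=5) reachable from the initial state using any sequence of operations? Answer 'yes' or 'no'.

BFS from (A=0, B=0, C=12):
  1. fill(B) -> (A=0 B=7 C=12)
  2. empty(C) -> (A=0 B=7 C=0)
  3. pour(B -> C) -> (A=0 B=0 C=7)
  4. fill(B) -> (A=0 B=7 C=7)
  5. pour(B -> C) -> (A=0 B=2 C=12)
  6. pour(B -> A) -> (A=2 B=0 C=12)
  7. pour(C -> B) -> (A=2 B=7 C=5)
  8. empty(B) -> (A=2 B=0 C=5)
Target reached → yes.

Answer: yes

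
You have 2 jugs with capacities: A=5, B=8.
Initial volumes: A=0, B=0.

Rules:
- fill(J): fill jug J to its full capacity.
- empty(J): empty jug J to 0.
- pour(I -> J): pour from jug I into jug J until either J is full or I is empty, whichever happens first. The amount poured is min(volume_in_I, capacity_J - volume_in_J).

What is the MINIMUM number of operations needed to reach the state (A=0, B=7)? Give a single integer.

BFS from (A=0, B=0). One shortest path:
  1. fill(A) -> (A=5 B=0)
  2. pour(A -> B) -> (A=0 B=5)
  3. fill(A) -> (A=5 B=5)
  4. pour(A -> B) -> (A=2 B=8)
  5. empty(B) -> (A=2 B=0)
  6. pour(A -> B) -> (A=0 B=2)
  7. fill(A) -> (A=5 B=2)
  8. pour(A -> B) -> (A=0 B=7)
Reached target in 8 moves.

Answer: 8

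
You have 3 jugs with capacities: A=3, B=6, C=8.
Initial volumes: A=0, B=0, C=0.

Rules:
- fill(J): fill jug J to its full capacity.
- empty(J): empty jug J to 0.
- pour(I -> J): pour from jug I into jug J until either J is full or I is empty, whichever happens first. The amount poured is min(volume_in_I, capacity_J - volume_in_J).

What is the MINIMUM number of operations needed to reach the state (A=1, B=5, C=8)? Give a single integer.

BFS from (A=0, B=0, C=0). One shortest path:
  1. fill(C) -> (A=0 B=0 C=8)
  2. pour(C -> B) -> (A=0 B=6 C=2)
  3. pour(C -> A) -> (A=2 B=6 C=0)
  4. pour(B -> C) -> (A=2 B=0 C=6)
  5. fill(B) -> (A=2 B=6 C=6)
  6. pour(B -> A) -> (A=3 B=5 C=6)
  7. pour(A -> C) -> (A=1 B=5 C=8)
Reached target in 7 moves.

Answer: 7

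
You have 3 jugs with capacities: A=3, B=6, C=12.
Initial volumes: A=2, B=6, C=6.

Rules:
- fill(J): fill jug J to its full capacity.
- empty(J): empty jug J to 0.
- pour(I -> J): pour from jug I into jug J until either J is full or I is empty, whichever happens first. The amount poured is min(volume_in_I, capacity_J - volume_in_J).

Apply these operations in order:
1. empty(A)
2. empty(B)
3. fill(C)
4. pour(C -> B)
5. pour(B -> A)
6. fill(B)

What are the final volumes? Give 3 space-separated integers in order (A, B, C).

Step 1: empty(A) -> (A=0 B=6 C=6)
Step 2: empty(B) -> (A=0 B=0 C=6)
Step 3: fill(C) -> (A=0 B=0 C=12)
Step 4: pour(C -> B) -> (A=0 B=6 C=6)
Step 5: pour(B -> A) -> (A=3 B=3 C=6)
Step 6: fill(B) -> (A=3 B=6 C=6)

Answer: 3 6 6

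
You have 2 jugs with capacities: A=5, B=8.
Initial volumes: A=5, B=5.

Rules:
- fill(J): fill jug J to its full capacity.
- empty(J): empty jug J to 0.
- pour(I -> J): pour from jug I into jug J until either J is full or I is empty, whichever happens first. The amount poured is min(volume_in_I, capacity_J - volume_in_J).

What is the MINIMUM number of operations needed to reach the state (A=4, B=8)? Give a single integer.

BFS from (A=5, B=5). One shortest path:
  1. pour(A -> B) -> (A=2 B=8)
  2. empty(B) -> (A=2 B=0)
  3. pour(A -> B) -> (A=0 B=2)
  4. fill(A) -> (A=5 B=2)
  5. pour(A -> B) -> (A=0 B=7)
  6. fill(A) -> (A=5 B=7)
  7. pour(A -> B) -> (A=4 B=8)
Reached target in 7 moves.

Answer: 7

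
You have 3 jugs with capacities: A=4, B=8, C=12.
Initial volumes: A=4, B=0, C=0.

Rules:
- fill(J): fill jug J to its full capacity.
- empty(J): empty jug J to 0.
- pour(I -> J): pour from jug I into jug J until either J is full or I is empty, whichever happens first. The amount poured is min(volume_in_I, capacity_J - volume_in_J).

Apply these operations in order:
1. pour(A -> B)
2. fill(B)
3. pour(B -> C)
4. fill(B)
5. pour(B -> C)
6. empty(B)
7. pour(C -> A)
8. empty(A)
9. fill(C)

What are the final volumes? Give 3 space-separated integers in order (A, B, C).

Step 1: pour(A -> B) -> (A=0 B=4 C=0)
Step 2: fill(B) -> (A=0 B=8 C=0)
Step 3: pour(B -> C) -> (A=0 B=0 C=8)
Step 4: fill(B) -> (A=0 B=8 C=8)
Step 5: pour(B -> C) -> (A=0 B=4 C=12)
Step 6: empty(B) -> (A=0 B=0 C=12)
Step 7: pour(C -> A) -> (A=4 B=0 C=8)
Step 8: empty(A) -> (A=0 B=0 C=8)
Step 9: fill(C) -> (A=0 B=0 C=12)

Answer: 0 0 12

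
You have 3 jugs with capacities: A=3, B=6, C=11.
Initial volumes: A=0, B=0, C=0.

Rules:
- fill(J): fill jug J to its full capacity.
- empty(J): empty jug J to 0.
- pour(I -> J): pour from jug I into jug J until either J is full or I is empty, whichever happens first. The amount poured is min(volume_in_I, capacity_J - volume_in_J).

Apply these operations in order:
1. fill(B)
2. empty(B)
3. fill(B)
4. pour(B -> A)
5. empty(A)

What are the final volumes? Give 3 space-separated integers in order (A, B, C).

Step 1: fill(B) -> (A=0 B=6 C=0)
Step 2: empty(B) -> (A=0 B=0 C=0)
Step 3: fill(B) -> (A=0 B=6 C=0)
Step 4: pour(B -> A) -> (A=3 B=3 C=0)
Step 5: empty(A) -> (A=0 B=3 C=0)

Answer: 0 3 0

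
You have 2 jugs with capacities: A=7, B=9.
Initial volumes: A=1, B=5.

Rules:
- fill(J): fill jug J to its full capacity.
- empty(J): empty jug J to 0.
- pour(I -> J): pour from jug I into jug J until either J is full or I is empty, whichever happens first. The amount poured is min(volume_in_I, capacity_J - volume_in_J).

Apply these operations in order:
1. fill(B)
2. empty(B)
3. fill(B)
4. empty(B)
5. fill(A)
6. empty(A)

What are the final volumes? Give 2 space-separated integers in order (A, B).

Step 1: fill(B) -> (A=1 B=9)
Step 2: empty(B) -> (A=1 B=0)
Step 3: fill(B) -> (A=1 B=9)
Step 4: empty(B) -> (A=1 B=0)
Step 5: fill(A) -> (A=7 B=0)
Step 6: empty(A) -> (A=0 B=0)

Answer: 0 0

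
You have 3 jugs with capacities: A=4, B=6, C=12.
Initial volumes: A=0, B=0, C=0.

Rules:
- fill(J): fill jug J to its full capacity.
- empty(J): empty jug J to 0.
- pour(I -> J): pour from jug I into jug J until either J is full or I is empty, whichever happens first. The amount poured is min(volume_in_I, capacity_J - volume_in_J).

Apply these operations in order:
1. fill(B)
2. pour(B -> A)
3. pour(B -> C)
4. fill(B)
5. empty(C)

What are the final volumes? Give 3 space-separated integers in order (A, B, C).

Step 1: fill(B) -> (A=0 B=6 C=0)
Step 2: pour(B -> A) -> (A=4 B=2 C=0)
Step 3: pour(B -> C) -> (A=4 B=0 C=2)
Step 4: fill(B) -> (A=4 B=6 C=2)
Step 5: empty(C) -> (A=4 B=6 C=0)

Answer: 4 6 0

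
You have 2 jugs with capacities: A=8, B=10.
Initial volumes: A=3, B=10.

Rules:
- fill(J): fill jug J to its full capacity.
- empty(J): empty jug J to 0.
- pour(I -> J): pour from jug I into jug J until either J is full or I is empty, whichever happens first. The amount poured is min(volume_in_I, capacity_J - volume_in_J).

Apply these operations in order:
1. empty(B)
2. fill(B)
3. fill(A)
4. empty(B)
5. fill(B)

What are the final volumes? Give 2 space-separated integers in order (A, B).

Answer: 8 10

Derivation:
Step 1: empty(B) -> (A=3 B=0)
Step 2: fill(B) -> (A=3 B=10)
Step 3: fill(A) -> (A=8 B=10)
Step 4: empty(B) -> (A=8 B=0)
Step 5: fill(B) -> (A=8 B=10)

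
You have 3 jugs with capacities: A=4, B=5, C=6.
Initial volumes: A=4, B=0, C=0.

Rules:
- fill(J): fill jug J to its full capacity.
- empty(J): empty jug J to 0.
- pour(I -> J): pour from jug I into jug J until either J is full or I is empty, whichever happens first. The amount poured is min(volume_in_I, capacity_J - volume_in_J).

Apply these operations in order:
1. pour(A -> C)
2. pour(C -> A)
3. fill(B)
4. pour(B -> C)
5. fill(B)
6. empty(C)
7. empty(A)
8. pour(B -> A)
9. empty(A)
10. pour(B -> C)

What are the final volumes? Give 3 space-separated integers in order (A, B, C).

Answer: 0 0 1

Derivation:
Step 1: pour(A -> C) -> (A=0 B=0 C=4)
Step 2: pour(C -> A) -> (A=4 B=0 C=0)
Step 3: fill(B) -> (A=4 B=5 C=0)
Step 4: pour(B -> C) -> (A=4 B=0 C=5)
Step 5: fill(B) -> (A=4 B=5 C=5)
Step 6: empty(C) -> (A=4 B=5 C=0)
Step 7: empty(A) -> (A=0 B=5 C=0)
Step 8: pour(B -> A) -> (A=4 B=1 C=0)
Step 9: empty(A) -> (A=0 B=1 C=0)
Step 10: pour(B -> C) -> (A=0 B=0 C=1)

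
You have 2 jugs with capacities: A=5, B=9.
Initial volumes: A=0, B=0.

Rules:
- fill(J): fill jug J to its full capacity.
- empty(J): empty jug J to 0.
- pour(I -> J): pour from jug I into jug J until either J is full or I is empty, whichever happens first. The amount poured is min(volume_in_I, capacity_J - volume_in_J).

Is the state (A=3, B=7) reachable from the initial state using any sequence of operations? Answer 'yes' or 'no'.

BFS explored all 28 reachable states.
Reachable set includes: (0,0), (0,1), (0,2), (0,3), (0,4), (0,5), (0,6), (0,7), (0,8), (0,9), (1,0), (1,9) ...
Target (A=3, B=7) not in reachable set → no.

Answer: no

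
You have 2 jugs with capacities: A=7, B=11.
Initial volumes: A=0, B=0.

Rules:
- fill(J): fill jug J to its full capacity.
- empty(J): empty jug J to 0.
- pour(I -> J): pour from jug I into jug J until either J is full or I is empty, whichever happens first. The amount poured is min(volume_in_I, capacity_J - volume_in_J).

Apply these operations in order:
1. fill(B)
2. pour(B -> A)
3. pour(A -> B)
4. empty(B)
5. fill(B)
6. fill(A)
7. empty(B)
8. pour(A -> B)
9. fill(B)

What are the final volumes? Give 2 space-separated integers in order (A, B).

Answer: 0 11

Derivation:
Step 1: fill(B) -> (A=0 B=11)
Step 2: pour(B -> A) -> (A=7 B=4)
Step 3: pour(A -> B) -> (A=0 B=11)
Step 4: empty(B) -> (A=0 B=0)
Step 5: fill(B) -> (A=0 B=11)
Step 6: fill(A) -> (A=7 B=11)
Step 7: empty(B) -> (A=7 B=0)
Step 8: pour(A -> B) -> (A=0 B=7)
Step 9: fill(B) -> (A=0 B=11)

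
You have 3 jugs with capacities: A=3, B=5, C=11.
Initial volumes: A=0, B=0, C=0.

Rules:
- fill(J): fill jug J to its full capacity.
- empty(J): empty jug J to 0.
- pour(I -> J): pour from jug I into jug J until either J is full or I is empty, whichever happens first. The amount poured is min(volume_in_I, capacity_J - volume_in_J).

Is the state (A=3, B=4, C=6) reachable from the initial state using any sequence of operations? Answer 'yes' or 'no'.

BFS from (A=0, B=0, C=0):
  1. fill(B) -> (A=0 B=5 C=0)
  2. fill(C) -> (A=0 B=5 C=11)
  3. pour(B -> A) -> (A=3 B=2 C=11)
  4. empty(A) -> (A=0 B=2 C=11)
  5. pour(B -> A) -> (A=2 B=0 C=11)
  6. pour(C -> B) -> (A=2 B=5 C=6)
  7. pour(B -> A) -> (A=3 B=4 C=6)
Target reached → yes.

Answer: yes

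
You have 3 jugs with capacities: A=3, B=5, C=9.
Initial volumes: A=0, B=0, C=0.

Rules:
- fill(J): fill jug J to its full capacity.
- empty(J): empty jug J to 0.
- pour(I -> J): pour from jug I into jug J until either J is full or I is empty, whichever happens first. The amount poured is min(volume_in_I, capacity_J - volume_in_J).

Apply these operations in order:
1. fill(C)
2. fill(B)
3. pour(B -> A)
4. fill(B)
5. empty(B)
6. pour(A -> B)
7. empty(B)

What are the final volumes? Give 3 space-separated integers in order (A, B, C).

Step 1: fill(C) -> (A=0 B=0 C=9)
Step 2: fill(B) -> (A=0 B=5 C=9)
Step 3: pour(B -> A) -> (A=3 B=2 C=9)
Step 4: fill(B) -> (A=3 B=5 C=9)
Step 5: empty(B) -> (A=3 B=0 C=9)
Step 6: pour(A -> B) -> (A=0 B=3 C=9)
Step 7: empty(B) -> (A=0 B=0 C=9)

Answer: 0 0 9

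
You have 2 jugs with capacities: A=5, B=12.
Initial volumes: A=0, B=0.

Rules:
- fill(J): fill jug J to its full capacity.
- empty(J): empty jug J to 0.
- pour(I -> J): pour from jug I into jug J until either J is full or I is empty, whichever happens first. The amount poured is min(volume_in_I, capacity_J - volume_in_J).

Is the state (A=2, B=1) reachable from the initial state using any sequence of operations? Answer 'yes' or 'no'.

Answer: no

Derivation:
BFS explored all 34 reachable states.
Reachable set includes: (0,0), (0,1), (0,2), (0,3), (0,4), (0,5), (0,6), (0,7), (0,8), (0,9), (0,10), (0,11) ...
Target (A=2, B=1) not in reachable set → no.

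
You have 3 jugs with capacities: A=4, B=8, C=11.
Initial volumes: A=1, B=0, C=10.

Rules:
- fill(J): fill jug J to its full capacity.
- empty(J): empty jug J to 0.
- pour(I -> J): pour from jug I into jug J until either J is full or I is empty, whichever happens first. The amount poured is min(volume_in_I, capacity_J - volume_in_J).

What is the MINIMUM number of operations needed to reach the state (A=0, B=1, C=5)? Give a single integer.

Answer: 7

Derivation:
BFS from (A=1, B=0, C=10). One shortest path:
  1. pour(C -> B) -> (A=1 B=8 C=2)
  2. empty(B) -> (A=1 B=0 C=2)
  3. pour(C -> B) -> (A=1 B=2 C=0)
  4. fill(C) -> (A=1 B=2 C=11)
  5. pour(C -> B) -> (A=1 B=8 C=5)
  6. empty(B) -> (A=1 B=0 C=5)
  7. pour(A -> B) -> (A=0 B=1 C=5)
Reached target in 7 moves.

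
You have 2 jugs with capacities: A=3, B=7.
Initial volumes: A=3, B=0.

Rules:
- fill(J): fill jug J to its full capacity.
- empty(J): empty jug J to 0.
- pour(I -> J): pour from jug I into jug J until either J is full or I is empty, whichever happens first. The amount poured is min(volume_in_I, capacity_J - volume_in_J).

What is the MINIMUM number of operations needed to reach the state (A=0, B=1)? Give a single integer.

BFS from (A=3, B=0). One shortest path:
  1. empty(A) -> (A=0 B=0)
  2. fill(B) -> (A=0 B=7)
  3. pour(B -> A) -> (A=3 B=4)
  4. empty(A) -> (A=0 B=4)
  5. pour(B -> A) -> (A=3 B=1)
  6. empty(A) -> (A=0 B=1)
Reached target in 6 moves.

Answer: 6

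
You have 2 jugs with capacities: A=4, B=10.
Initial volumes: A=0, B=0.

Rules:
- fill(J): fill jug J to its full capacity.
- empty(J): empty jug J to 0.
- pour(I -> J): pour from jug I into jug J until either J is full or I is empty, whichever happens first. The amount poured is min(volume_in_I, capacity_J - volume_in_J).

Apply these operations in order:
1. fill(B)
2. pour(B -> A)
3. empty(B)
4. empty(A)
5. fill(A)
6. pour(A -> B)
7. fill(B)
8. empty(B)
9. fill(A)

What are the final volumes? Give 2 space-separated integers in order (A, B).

Step 1: fill(B) -> (A=0 B=10)
Step 2: pour(B -> A) -> (A=4 B=6)
Step 3: empty(B) -> (A=4 B=0)
Step 4: empty(A) -> (A=0 B=0)
Step 5: fill(A) -> (A=4 B=0)
Step 6: pour(A -> B) -> (A=0 B=4)
Step 7: fill(B) -> (A=0 B=10)
Step 8: empty(B) -> (A=0 B=0)
Step 9: fill(A) -> (A=4 B=0)

Answer: 4 0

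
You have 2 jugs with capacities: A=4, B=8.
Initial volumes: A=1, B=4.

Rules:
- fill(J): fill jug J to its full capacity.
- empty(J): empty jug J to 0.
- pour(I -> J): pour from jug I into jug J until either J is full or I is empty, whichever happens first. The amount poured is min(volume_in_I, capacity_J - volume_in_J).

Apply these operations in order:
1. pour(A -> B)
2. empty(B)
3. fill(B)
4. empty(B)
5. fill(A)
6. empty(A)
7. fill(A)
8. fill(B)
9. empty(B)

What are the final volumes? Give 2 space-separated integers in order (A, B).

Step 1: pour(A -> B) -> (A=0 B=5)
Step 2: empty(B) -> (A=0 B=0)
Step 3: fill(B) -> (A=0 B=8)
Step 4: empty(B) -> (A=0 B=0)
Step 5: fill(A) -> (A=4 B=0)
Step 6: empty(A) -> (A=0 B=0)
Step 7: fill(A) -> (A=4 B=0)
Step 8: fill(B) -> (A=4 B=8)
Step 9: empty(B) -> (A=4 B=0)

Answer: 4 0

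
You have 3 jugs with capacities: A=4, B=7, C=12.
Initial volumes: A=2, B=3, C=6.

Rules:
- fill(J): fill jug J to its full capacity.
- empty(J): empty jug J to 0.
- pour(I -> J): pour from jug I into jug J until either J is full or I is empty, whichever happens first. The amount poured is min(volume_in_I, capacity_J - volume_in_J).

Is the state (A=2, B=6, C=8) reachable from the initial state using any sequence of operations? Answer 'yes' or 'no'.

Answer: no

Derivation:
BFS explored all 323 reachable states.
Reachable set includes: (0,0,0), (0,0,1), (0,0,2), (0,0,3), (0,0,4), (0,0,5), (0,0,6), (0,0,7), (0,0,8), (0,0,9), (0,0,10), (0,0,11) ...
Target (A=2, B=6, C=8) not in reachable set → no.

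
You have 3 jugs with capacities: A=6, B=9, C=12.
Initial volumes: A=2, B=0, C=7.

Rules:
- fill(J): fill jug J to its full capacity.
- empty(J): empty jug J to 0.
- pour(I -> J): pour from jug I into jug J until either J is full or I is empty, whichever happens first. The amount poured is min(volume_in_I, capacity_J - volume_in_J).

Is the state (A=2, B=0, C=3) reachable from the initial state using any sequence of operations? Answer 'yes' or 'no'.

Answer: yes

Derivation:
BFS from (A=2, B=0, C=7):
  1. fill(C) -> (A=2 B=0 C=12)
  2. pour(C -> B) -> (A=2 B=9 C=3)
  3. empty(B) -> (A=2 B=0 C=3)
Target reached → yes.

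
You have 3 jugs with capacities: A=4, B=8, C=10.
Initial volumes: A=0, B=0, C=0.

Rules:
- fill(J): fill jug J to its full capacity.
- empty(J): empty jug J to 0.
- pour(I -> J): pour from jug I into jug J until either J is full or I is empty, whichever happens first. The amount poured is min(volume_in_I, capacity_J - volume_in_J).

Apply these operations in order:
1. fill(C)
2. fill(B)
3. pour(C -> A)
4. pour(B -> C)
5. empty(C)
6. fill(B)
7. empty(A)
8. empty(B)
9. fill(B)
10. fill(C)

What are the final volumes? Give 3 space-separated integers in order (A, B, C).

Answer: 0 8 10

Derivation:
Step 1: fill(C) -> (A=0 B=0 C=10)
Step 2: fill(B) -> (A=0 B=8 C=10)
Step 3: pour(C -> A) -> (A=4 B=8 C=6)
Step 4: pour(B -> C) -> (A=4 B=4 C=10)
Step 5: empty(C) -> (A=4 B=4 C=0)
Step 6: fill(B) -> (A=4 B=8 C=0)
Step 7: empty(A) -> (A=0 B=8 C=0)
Step 8: empty(B) -> (A=0 B=0 C=0)
Step 9: fill(B) -> (A=0 B=8 C=0)
Step 10: fill(C) -> (A=0 B=8 C=10)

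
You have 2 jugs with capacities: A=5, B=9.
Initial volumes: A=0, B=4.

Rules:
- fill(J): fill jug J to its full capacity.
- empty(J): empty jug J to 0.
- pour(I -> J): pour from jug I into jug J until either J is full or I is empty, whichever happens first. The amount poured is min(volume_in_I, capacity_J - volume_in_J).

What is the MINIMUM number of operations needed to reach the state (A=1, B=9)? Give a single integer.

BFS from (A=0, B=4). One shortest path:
  1. fill(A) -> (A=5 B=4)
  2. empty(B) -> (A=5 B=0)
  3. pour(A -> B) -> (A=0 B=5)
  4. fill(A) -> (A=5 B=5)
  5. pour(A -> B) -> (A=1 B=9)
Reached target in 5 moves.

Answer: 5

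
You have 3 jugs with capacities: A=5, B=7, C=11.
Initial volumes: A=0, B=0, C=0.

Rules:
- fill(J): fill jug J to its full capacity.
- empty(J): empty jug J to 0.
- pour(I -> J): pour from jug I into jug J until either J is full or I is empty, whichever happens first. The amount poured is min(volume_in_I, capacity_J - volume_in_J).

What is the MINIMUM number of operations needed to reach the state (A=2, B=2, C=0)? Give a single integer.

Answer: 8

Derivation:
BFS from (A=0, B=0, C=0). One shortest path:
  1. fill(B) -> (A=0 B=7 C=0)
  2. pour(B -> A) -> (A=5 B=2 C=0)
  3. empty(A) -> (A=0 B=2 C=0)
  4. pour(B -> C) -> (A=0 B=0 C=2)
  5. fill(B) -> (A=0 B=7 C=2)
  6. pour(B -> A) -> (A=5 B=2 C=2)
  7. empty(A) -> (A=0 B=2 C=2)
  8. pour(C -> A) -> (A=2 B=2 C=0)
Reached target in 8 moves.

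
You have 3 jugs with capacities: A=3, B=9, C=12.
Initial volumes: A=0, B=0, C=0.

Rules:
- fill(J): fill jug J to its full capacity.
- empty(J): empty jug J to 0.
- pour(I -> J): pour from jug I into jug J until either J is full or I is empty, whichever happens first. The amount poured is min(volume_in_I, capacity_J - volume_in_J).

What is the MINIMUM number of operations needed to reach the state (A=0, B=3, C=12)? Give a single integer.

Answer: 3

Derivation:
BFS from (A=0, B=0, C=0). One shortest path:
  1. fill(A) -> (A=3 B=0 C=0)
  2. fill(C) -> (A=3 B=0 C=12)
  3. pour(A -> B) -> (A=0 B=3 C=12)
Reached target in 3 moves.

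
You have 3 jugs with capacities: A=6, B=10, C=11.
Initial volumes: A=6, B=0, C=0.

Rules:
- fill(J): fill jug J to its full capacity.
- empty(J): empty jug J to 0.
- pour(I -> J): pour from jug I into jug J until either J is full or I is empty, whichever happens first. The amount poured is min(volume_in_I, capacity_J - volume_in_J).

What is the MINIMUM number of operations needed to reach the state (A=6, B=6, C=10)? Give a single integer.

BFS from (A=6, B=0, C=0). One shortest path:
  1. fill(B) -> (A=6 B=10 C=0)
  2. pour(B -> C) -> (A=6 B=0 C=10)
  3. pour(A -> B) -> (A=0 B=6 C=10)
  4. fill(A) -> (A=6 B=6 C=10)
Reached target in 4 moves.

Answer: 4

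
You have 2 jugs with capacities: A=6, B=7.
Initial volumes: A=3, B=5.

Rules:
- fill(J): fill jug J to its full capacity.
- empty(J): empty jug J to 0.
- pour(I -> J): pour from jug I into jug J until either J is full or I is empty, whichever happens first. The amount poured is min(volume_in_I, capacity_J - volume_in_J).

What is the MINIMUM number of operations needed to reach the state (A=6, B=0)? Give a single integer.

BFS from (A=3, B=5). One shortest path:
  1. fill(A) -> (A=6 B=5)
  2. empty(B) -> (A=6 B=0)
Reached target in 2 moves.

Answer: 2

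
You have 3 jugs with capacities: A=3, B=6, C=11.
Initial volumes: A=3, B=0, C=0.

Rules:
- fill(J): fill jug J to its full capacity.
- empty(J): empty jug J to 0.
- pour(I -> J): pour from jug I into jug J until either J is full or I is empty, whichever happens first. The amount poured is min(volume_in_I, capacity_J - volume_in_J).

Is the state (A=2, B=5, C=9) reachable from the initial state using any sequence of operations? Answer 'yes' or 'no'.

BFS explored all 236 reachable states.
Reachable set includes: (0,0,0), (0,0,1), (0,0,2), (0,0,3), (0,0,4), (0,0,5), (0,0,6), (0,0,7), (0,0,8), (0,0,9), (0,0,10), (0,0,11) ...
Target (A=2, B=5, C=9) not in reachable set → no.

Answer: no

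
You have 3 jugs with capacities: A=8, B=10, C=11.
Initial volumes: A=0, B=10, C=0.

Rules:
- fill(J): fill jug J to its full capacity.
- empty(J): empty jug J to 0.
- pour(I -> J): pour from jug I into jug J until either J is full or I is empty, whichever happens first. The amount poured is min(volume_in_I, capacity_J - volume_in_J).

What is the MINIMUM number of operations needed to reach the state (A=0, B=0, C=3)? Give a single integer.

BFS from (A=0, B=10, C=0). One shortest path:
  1. empty(B) -> (A=0 B=0 C=0)
  2. fill(C) -> (A=0 B=0 C=11)
  3. pour(C -> A) -> (A=8 B=0 C=3)
  4. empty(A) -> (A=0 B=0 C=3)
Reached target in 4 moves.

Answer: 4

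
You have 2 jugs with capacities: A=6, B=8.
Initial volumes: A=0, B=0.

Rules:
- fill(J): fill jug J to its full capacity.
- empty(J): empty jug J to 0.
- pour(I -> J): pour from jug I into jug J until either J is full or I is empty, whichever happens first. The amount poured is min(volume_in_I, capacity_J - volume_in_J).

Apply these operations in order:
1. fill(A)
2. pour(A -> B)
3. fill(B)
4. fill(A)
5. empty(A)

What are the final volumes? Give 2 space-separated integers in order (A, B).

Step 1: fill(A) -> (A=6 B=0)
Step 2: pour(A -> B) -> (A=0 B=6)
Step 3: fill(B) -> (A=0 B=8)
Step 4: fill(A) -> (A=6 B=8)
Step 5: empty(A) -> (A=0 B=8)

Answer: 0 8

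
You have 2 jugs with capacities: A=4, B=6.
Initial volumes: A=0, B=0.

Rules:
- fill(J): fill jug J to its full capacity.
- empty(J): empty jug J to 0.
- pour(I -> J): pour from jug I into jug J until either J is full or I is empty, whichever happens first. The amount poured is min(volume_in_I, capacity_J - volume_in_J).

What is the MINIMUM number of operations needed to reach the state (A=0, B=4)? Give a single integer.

Answer: 2

Derivation:
BFS from (A=0, B=0). One shortest path:
  1. fill(A) -> (A=4 B=0)
  2. pour(A -> B) -> (A=0 B=4)
Reached target in 2 moves.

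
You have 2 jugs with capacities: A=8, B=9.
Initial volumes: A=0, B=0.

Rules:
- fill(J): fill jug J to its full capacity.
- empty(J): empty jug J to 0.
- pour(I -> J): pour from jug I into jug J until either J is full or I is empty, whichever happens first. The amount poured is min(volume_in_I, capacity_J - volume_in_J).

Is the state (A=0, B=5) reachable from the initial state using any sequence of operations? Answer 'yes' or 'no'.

BFS from (A=0, B=0):
  1. fill(A) -> (A=8 B=0)
  2. pour(A -> B) -> (A=0 B=8)
  3. fill(A) -> (A=8 B=8)
  4. pour(A -> B) -> (A=7 B=9)
  5. empty(B) -> (A=7 B=0)
  6. pour(A -> B) -> (A=0 B=7)
  7. fill(A) -> (A=8 B=7)
  8. pour(A -> B) -> (A=6 B=9)
  9. empty(B) -> (A=6 B=0)
  10. pour(A -> B) -> (A=0 B=6)
  11. fill(A) -> (A=8 B=6)
  12. pour(A -> B) -> (A=5 B=9)
  13. empty(B) -> (A=5 B=0)
  14. pour(A -> B) -> (A=0 B=5)
Target reached → yes.

Answer: yes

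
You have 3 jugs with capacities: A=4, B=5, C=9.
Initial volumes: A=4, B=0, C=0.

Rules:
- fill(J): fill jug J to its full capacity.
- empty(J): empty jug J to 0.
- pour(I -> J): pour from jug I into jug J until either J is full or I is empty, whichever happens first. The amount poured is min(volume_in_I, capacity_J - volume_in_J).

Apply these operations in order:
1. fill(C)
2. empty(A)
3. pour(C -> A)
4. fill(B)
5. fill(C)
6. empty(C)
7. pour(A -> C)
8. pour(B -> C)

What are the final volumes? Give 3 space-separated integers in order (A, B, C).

Answer: 0 0 9

Derivation:
Step 1: fill(C) -> (A=4 B=0 C=9)
Step 2: empty(A) -> (A=0 B=0 C=9)
Step 3: pour(C -> A) -> (A=4 B=0 C=5)
Step 4: fill(B) -> (A=4 B=5 C=5)
Step 5: fill(C) -> (A=4 B=5 C=9)
Step 6: empty(C) -> (A=4 B=5 C=0)
Step 7: pour(A -> C) -> (A=0 B=5 C=4)
Step 8: pour(B -> C) -> (A=0 B=0 C=9)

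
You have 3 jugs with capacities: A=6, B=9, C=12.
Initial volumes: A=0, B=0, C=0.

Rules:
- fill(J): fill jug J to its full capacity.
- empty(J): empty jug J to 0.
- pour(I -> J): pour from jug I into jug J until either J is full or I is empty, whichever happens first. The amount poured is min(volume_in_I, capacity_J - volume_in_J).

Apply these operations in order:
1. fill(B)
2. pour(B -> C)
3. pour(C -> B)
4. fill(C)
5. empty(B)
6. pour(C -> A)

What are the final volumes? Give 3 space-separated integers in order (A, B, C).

Step 1: fill(B) -> (A=0 B=9 C=0)
Step 2: pour(B -> C) -> (A=0 B=0 C=9)
Step 3: pour(C -> B) -> (A=0 B=9 C=0)
Step 4: fill(C) -> (A=0 B=9 C=12)
Step 5: empty(B) -> (A=0 B=0 C=12)
Step 6: pour(C -> A) -> (A=6 B=0 C=6)

Answer: 6 0 6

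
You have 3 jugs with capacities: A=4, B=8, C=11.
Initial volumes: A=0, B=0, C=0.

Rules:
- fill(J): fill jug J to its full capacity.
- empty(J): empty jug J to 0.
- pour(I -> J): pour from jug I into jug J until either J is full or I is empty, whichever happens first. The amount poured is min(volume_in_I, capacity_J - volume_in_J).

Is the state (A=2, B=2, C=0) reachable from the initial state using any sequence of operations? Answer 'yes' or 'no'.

BFS from (A=0, B=0, C=0):
  1. fill(C) -> (A=0 B=0 C=11)
  2. pour(C -> B) -> (A=0 B=8 C=3)
  3. pour(C -> A) -> (A=3 B=8 C=0)
  4. pour(B -> C) -> (A=3 B=0 C=8)
  5. fill(B) -> (A=3 B=8 C=8)
  6. pour(B -> C) -> (A=3 B=5 C=11)
  7. empty(C) -> (A=3 B=5 C=0)
  8. pour(B -> C) -> (A=3 B=0 C=5)
  9. fill(B) -> (A=3 B=8 C=5)
  10. pour(B -> C) -> (A=3 B=2 C=11)
  11. pour(C -> A) -> (A=4 B=2 C=10)
  12. empty(A) -> (A=0 B=2 C=10)
  13. pour(B -> A) -> (A=2 B=0 C=10)
  14. pour(C -> B) -> (A=2 B=8 C=2)
  15. empty(B) -> (A=2 B=0 C=2)
  16. pour(C -> B) -> (A=2 B=2 C=0)
Target reached → yes.

Answer: yes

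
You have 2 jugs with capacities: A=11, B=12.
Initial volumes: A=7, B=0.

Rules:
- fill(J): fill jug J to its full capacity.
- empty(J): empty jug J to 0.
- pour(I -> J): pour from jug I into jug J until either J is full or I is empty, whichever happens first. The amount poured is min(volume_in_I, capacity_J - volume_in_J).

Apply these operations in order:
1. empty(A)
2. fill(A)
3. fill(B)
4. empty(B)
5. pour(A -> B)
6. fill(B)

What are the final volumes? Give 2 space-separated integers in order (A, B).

Answer: 0 12

Derivation:
Step 1: empty(A) -> (A=0 B=0)
Step 2: fill(A) -> (A=11 B=0)
Step 3: fill(B) -> (A=11 B=12)
Step 4: empty(B) -> (A=11 B=0)
Step 5: pour(A -> B) -> (A=0 B=11)
Step 6: fill(B) -> (A=0 B=12)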